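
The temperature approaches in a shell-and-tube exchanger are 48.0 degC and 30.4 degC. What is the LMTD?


LMTD = (dT1 - dT2) / ln(dT1/dT2)
= (48.0 - 30.4) / ln(48.0 / 30.4) = 17.6 / 0.456758 = 38.53

38.53 degC


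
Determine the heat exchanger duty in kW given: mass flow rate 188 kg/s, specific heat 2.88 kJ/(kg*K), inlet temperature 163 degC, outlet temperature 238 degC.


Q = m_dot * cp * delta_T
delta_T = 238 - 163 = 75 K
Q = 188 * 2.88 * 75
= 541.44 * 75
= 40608 kW

40608 kW


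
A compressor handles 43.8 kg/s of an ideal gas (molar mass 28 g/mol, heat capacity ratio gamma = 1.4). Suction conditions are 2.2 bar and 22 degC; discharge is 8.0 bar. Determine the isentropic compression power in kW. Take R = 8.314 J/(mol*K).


Isentropic work: W = m*(gamma/(gamma-1))*(R*T1/MW)*((P2/P1)^((gamma-1)/gamma) - 1)
T1 = 22 + 273.15 = 295.15 K
Pressure ratio = 8.0 / 2.2 = 3.63636
Exponent = (1.4 - 1)/1.4 = 0.285714
(P2/P1)^exp - 1 = 3.63636^0.285714 - 1 = 0.446074
W = 43.8 * 1.4 / 0.4 * 8.314 * 295.15 / 28 * 0.446074 = 5993

5993 kW


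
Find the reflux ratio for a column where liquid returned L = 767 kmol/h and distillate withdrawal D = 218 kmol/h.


Reflux ratio definition: R = L / D (liquid returned / distillate withdrawn)
L = 767 kmol/h, D = 218 kmol/h
R = 767 / 218 = 3.518

3.518


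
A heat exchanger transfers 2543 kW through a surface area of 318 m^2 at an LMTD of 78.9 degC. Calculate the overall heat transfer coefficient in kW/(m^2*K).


From Q = U*A*LMTD, U = Q / (A * LMTD)
U = 2543 / (318 * 78.9) = 2543 / 25090.2 = 0.1014

0.1014 kW/(m^2*K)


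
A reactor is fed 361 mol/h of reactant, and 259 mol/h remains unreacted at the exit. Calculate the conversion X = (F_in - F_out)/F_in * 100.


X = (F_in - F_out) / F_in * 100
Moles reacted = 361 - 259 = 102
X = 102 / 361 * 100
= 0.2825 * 100
= 28.25 %

28.25 %


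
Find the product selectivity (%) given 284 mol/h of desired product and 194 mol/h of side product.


Selectivity = desired / (desired + undesired) * 100
Total products = 284 + 194 = 478 mol/h
S = 284 / 478 * 100
= 0.5941 * 100
= 59.41 %

59.41 %


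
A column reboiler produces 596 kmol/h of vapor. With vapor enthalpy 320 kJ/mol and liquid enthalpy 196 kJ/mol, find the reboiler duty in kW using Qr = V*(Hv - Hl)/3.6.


Qr = 596 * (320 - 196) / 3.6 = 596 * 124 / 3.6 = 20530

20530 kW


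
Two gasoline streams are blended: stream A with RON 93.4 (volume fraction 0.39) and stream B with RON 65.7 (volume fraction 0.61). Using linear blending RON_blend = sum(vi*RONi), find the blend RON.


Linear blending: RON_blend = sum(vi * RONi)
Contribution 1: 0.39 * 93.4 = 36.426
Contribution 2: 0.61 * 65.7 = 40.077
RON_blend = 36.426 + 40.077 = 76.503

76.503


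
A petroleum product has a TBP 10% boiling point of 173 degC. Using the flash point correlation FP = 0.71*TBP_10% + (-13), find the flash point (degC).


FP = 0.71 * 173 + (-13) = 109.83

109.83 degC


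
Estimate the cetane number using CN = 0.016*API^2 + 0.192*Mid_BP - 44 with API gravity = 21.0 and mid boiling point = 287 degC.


CN = 0.016 * 21.0^2 + 0.192 * 287 - 44
CN = 7.056 + 55.104 - 44 = 18.16

18.16


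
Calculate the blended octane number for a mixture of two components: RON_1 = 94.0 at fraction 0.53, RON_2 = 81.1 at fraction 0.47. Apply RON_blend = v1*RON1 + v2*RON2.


Linear blending: RON_blend = sum(vi * RONi)
Contribution 1: 0.53 * 94.0 = 49.82
Contribution 2: 0.47 * 81.1 = 38.117
RON_blend = 49.82 + 38.117 = 87.937

87.937


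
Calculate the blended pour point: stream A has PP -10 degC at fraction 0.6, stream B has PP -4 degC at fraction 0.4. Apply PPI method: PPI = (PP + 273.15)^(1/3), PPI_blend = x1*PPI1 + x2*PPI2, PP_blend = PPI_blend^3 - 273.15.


PPI_1 = (-10 + 273.15)^(1/3) = 6.408176
PPI_2 = (-4 + 273.15)^(1/3) = 6.456514
PPI_blend = 0.6 * 6.408176 + 0.4 * 6.456514 = 6.427511
PP_blend = 6.427511^3 - 273.15 = 265.5391 - 273.15 = -7.61

-7.61 degC


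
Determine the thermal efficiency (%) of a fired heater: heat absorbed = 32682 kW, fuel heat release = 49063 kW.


Furnace efficiency = Q_absorbed / Q_fuel * 100
= 32682 / 49063 * 100 = 66.61

66.61 %


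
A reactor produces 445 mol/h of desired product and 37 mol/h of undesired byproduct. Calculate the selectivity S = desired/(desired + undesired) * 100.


Selectivity = desired / (desired + undesired) * 100
Total products = 445 + 37 = 482 mol/h
S = 445 / 482 * 100
= 0.9232 * 100
= 92.32 %

92.32 %


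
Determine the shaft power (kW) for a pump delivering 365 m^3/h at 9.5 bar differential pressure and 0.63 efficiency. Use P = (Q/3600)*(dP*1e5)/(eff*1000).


Q = 365 / 3600 = 0.101389 m^3/s
P = 0.101389 * (9.5 * 1e5) / 0.63 / 1000 = 152.9

152.9 kW


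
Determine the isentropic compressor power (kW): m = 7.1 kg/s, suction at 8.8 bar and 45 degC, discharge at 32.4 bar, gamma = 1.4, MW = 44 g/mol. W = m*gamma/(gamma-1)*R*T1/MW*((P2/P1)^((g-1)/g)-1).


Isentropic work: W = m*(gamma/(gamma-1))*(R*T1/MW)*((P2/P1)^((gamma-1)/gamma) - 1)
T1 = 45 + 273.15 = 318.15 K
Pressure ratio = 32.4 / 8.8 = 3.68182
Exponent = (1.4 - 1)/1.4 = 0.285714
(P2/P1)^exp - 1 = 3.68182^0.285714 - 1 = 0.451216
W = 7.1 * 1.4 / 0.4 * 8.314 * 318.15 / 44 * 0.451216 = 674.1

674.1 kW


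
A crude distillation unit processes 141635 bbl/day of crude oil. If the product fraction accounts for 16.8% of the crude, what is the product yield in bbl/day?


Crude throughput = 141635 bbl/day
Fraction yield = 16.8%
yield = throughput * fraction / 100
yield = 141635 * 16.8 / 100 = 23794.68

23794.68 bbl/day


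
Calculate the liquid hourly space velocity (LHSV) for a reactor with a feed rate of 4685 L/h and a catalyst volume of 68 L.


LHSV = volumetric feed rate / catalyst volume
= 4685 L/h / 68 L
= 68.90 h^-1

68.90 h^-1


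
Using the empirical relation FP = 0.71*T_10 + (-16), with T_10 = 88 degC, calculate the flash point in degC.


FP = 0.71 * 88 + (-16) = 46.48

46.48 degC


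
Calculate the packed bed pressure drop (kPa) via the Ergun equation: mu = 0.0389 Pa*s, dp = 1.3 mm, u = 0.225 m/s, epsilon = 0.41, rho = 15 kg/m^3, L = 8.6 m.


dp = 1.3 mm = 0.0013 m
Viscous term = 150*0.0389*0.225*(1-0.41)^2 / (0.0013^2*0.41^3) = 3923640
Inertial term = 1.75*15*0.225^2*(1-0.41) / (0.0013*0.41^3) = 8750.87
dP/L = 3923640 + 8750.87 = 3932390 Pa/m
dP = 3932390 * 8.6 / 1000 = 33820 kPa

33820 kPa


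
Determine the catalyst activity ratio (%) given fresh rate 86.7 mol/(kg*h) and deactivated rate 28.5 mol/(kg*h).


Activity (%) = (rate_used / rate_fresh) * 100
rate_used = 28.5, rate_fresh = 86.7
= (28.5 / 86.7) * 100
= 0.3287 * 100 = 32.87

32.87 %


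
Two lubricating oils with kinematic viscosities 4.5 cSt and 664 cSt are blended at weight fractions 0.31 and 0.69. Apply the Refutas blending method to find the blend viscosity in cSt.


Refutas method: VBN_i = 14.534*ln(ln(visc_i + 0.8)) + 10.975, blended linearly by mass fraction; since VBN is linear in VBI_i = ln(ln(visc_i + 0.8)) and the fractions sum to 1, blend VBI directly: visc = exp(exp(VBI_blend)) - 0.8
VBI_1 = ln(ln(4.5 + 0.8)) = 0.51145
VBI_2 = ln(ln(664 + 0.8)) = 1.87172
VBI_blend = 0.31 * 0.51145 + 0.69 * 1.87172 = 1.45004
visc_blend = exp(exp(1.45004)) - 0.8 = 70.24

70.24 cSt


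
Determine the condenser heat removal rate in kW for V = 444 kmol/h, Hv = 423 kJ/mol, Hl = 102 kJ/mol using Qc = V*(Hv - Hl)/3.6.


Qc = 444 * (423 - 102) / 3.6 = 444 * 321 / 3.6 = 39590

39590 kW


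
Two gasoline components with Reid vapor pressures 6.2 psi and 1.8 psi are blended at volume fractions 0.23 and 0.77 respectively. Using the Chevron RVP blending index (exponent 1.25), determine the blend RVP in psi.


Chevron index: RVP_blend = (sum xi*RVPi^1.25)^(1/1.25)
RVP^1.25 terms: 0.23 * 6.2^1.25 + 0.77 * 1.8^1.25 = 3.85557
RVP_blend = 3.85557^(1/1.25) = 2.944

2.944 psi


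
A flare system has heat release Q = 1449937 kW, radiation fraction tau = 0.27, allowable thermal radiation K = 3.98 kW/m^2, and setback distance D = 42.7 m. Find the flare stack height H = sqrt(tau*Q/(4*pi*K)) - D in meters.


tau*Q/(4*pi*K) = 0.27 * 1449937 / (4 * pi * 3.98) = 7827.44
sqrt(7827.44) = 88.4728
H = 88.4728 - 42.7 = 45.77

45.77 m


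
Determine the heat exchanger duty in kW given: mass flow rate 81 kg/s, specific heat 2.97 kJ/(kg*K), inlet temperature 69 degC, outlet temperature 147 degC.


Q = m_dot * cp * delta_T
delta_T = 147 - 69 = 78 K
Q = 81 * 2.97 * 78
= 240.57 * 78
= 18764.46 kW

18764.46 kW


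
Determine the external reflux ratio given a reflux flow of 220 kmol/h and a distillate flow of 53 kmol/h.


Reflux ratio definition: R = L / D (liquid returned / distillate withdrawn)
L = 220 kmol/h, D = 53 kmol/h
R = 220 / 53 = 4.151

4.151


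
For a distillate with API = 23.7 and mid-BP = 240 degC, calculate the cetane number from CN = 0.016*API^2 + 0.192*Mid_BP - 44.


CN = 0.016 * 23.7^2 + 0.192 * 240 - 44
CN = 8.98704 + 46.08 - 44 = 11.06704

11.06704


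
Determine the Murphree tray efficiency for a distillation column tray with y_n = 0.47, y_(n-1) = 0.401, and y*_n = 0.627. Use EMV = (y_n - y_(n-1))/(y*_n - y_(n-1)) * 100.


Murphree vapor efficiency: EMV = (y_n - y_(n-1)) / (y*_n - y_(n-1)) * 100
EMV = (0.47 - 0.401) / (0.627 - 0.401) * 100 = 0.069 / 0.226 * 100 = 30.53

30.53 %


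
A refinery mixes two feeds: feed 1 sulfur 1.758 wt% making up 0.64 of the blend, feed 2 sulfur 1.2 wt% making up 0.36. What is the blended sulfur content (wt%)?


Linear sulfur blending: S_blend = x1*S1 + x2*S2
Contribution 1: 0.64 * 1.758 = 1.12512 wt%
Contribution 2: 0.36 * 1.2 = 0.432 wt%
S_blend = 1.12512 + 0.432 = 1.55712

1.55712 wt%


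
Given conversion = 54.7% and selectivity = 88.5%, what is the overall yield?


Overall yield = conversion (%) * selectivity (%) / 100
Conversion = 54.7%, Selectivity = 88.5%
Y = 54.7 * 88.5 / 100
= 48.4095 %

48.4095 %


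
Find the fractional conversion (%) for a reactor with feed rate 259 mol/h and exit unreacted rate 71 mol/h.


X = (F_in - F_out) / F_in * 100
Moles reacted = 259 - 71 = 188
X = 188 / 259 * 100
= 0.7259 * 100
= 72.59 %

72.59 %


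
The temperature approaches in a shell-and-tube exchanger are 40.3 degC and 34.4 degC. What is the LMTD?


LMTD = (dT1 - dT2) / ln(dT1/dT2)
= (40.3 - 34.4) / ln(40.3 / 34.4) = 5.9 / 0.158295 = 37.27

37.27 degC


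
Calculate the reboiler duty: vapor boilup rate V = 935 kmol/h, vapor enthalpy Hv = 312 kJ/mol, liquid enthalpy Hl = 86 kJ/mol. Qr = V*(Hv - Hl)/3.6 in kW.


Qr = 935 * (312 - 86) / 3.6 = 935 * 226 / 3.6 = 58700

58700 kW


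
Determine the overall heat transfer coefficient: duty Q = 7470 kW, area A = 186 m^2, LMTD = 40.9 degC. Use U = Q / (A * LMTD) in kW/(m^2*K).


From Q = U*A*LMTD, U = Q / (A * LMTD)
U = 7470 / (186 * 40.9) = 7470 / 7607.4 = 0.9819

0.9819 kW/(m^2*K)


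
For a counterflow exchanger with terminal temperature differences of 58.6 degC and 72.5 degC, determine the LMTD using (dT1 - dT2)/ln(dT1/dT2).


LMTD = (dT1 - dT2) / ln(dT1/dT2)
= (58.6 - 72.5) / ln(58.6 / 72.5) = -13.9 / -0.212852 = 65.30

65.30 degC


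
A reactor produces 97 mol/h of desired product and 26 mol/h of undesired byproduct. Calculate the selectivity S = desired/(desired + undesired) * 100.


Selectivity = desired / (desired + undesired) * 100
Total products = 97 + 26 = 123 mol/h
S = 97 / 123 * 100
= 0.7886 * 100
= 78.86 %

78.86 %


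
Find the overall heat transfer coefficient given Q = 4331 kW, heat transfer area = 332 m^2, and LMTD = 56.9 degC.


From Q = U*A*LMTD, U = Q / (A * LMTD)
U = 4331 / (332 * 56.9) = 4331 / 18890.8 = 0.2293

0.2293 kW/(m^2*K)


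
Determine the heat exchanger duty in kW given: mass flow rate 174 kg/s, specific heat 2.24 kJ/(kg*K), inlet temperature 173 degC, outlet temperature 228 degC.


Q = m_dot * cp * delta_T
delta_T = 228 - 173 = 55 K
Q = 174 * 2.24 * 55
= 389.76 * 55
= 21436.8 kW

21436.8 kW


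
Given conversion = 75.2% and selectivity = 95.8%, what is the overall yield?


Overall yield = conversion (%) * selectivity (%) / 100
Conversion = 75.2%, Selectivity = 95.8%
Y = 75.2 * 95.8 / 100
= 72.0416 %

72.0416 %


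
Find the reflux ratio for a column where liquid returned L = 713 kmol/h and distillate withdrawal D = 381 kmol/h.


Reflux ratio definition: R = L / D (liquid returned / distillate withdrawn)
L = 713 kmol/h, D = 381 kmol/h
R = 713 / 381 = 1.871

1.871


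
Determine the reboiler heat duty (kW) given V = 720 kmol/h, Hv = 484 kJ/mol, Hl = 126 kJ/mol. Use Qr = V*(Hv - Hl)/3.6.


Qr = 720 * (484 - 126) / 3.6 = 720 * 358 / 3.6 = 71600

71600 kW


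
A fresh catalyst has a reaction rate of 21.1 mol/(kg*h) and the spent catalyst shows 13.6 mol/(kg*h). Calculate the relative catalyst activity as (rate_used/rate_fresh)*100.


Activity (%) = (rate_used / rate_fresh) * 100
rate_used = 13.6, rate_fresh = 21.1
= (13.6 / 21.1) * 100
= 0.6445 * 100 = 64.45

64.45 %


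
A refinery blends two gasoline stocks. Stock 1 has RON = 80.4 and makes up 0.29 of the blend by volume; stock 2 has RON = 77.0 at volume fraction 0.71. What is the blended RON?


Linear blending: RON_blend = sum(vi * RONi)
Contribution 1: 0.29 * 80.4 = 23.316
Contribution 2: 0.71 * 77.0 = 54.67
RON_blend = 23.316 + 54.67 = 77.986

77.986


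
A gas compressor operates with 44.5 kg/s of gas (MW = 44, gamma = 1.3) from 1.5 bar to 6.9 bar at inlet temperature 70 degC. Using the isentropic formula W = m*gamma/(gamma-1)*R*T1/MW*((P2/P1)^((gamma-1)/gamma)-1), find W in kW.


Isentropic work: W = m*(gamma/(gamma-1))*(R*T1/MW)*((P2/P1)^((gamma-1)/gamma) - 1)
T1 = 70 + 273.15 = 343.15 K
Pressure ratio = 6.9 / 1.5 = 4.6
Exponent = (1.3 - 1)/1.3 = 0.230769
(P2/P1)^exp - 1 = 4.6^0.230769 - 1 = 0.422145
W = 44.5 * 1.3 / 0.3 * 8.314 * 343.15 / 44 * 0.422145 = 5278

5278 kW


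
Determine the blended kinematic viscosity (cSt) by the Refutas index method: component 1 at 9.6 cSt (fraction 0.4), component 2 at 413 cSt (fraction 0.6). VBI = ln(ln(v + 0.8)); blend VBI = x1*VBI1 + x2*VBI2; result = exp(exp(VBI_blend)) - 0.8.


Refutas method: VBN_i = 14.534*ln(ln(visc_i + 0.8)) + 10.975, blended linearly by mass fraction; since VBN is linear in VBI_i = ln(ln(visc_i + 0.8)) and the fractions sum to 1, blend VBI directly: visc = exp(exp(VBI_blend)) - 0.8
VBI_1 = ln(ln(9.6 + 0.8)) = 0.850922
VBI_2 = ln(ln(413 + 0.8)) = 1.79598
VBI_blend = 0.4 * 0.850922 + 0.6 * 1.79598 = 1.41796
visc_blend = exp(exp(1.41796)) - 0.8 = 61.30

61.30 cSt


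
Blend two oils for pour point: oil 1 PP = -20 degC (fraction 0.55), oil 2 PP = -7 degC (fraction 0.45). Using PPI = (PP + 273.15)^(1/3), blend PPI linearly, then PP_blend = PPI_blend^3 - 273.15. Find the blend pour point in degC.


PPI_1 = (-20 + 273.15)^(1/3) = 6.325953
PPI_2 = (-7 + 273.15)^(1/3) = 6.432436
PPI_blend = 0.55 * 6.325953 + 0.45 * 6.432436 = 6.37387
PP_blend = 6.37387^3 - 273.15 = 258.9462 - 273.15 = -14.2

-14.2 degC


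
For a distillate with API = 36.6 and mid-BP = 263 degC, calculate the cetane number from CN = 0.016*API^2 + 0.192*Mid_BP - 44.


CN = 0.016 * 36.6^2 + 0.192 * 263 - 44
CN = 21.43296 + 50.496 - 44 = 27.92896

27.92896


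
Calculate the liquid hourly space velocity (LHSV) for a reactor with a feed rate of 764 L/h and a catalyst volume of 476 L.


LHSV = volumetric feed rate / catalyst volume
= 764 L/h / 476 L
= 1.605 h^-1

1.605 h^-1


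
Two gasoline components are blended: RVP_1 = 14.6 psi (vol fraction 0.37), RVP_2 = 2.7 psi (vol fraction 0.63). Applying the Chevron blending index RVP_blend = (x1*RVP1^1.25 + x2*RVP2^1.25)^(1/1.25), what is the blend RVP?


Chevron index: RVP_blend = (sum xi*RVPi^1.25)^(1/1.25)
RVP^1.25 terms: 0.37 * 14.6^1.25 + 0.63 * 2.7^1.25 = 12.7399
RVP_blend = 12.7399^(1/1.25) = 7.658

7.658 psi


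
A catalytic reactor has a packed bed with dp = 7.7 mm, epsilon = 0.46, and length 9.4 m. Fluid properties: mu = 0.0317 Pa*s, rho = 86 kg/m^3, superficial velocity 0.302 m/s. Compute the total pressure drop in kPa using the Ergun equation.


dp = 7.7 mm = 0.0077 m
Viscous term = 150*0.0317*0.302*(1-0.46)^2 / (0.0077^2*0.46^3) = 72558.8
Inertial term = 1.75*86*0.302^2*(1-0.46) / (0.0077*0.46^3) = 9889.63
dP/L = 72558.8 + 9889.63 = 82448.4 Pa/m
dP = 82448.4 * 9.4 / 1000 = 775.0 kPa

775.0 kPa


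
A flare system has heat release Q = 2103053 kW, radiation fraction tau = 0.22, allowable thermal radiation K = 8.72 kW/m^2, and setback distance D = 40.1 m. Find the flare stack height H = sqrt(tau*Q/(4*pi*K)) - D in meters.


tau*Q/(4*pi*K) = 0.22 * 2103053 / (4 * pi * 8.72) = 4222.28
sqrt(4222.28) = 64.9791
H = 64.9791 - 40.1 = 24.88

24.88 m


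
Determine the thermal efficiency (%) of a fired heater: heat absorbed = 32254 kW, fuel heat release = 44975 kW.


Furnace efficiency = Q_absorbed / Q_fuel * 100
= 32254 / 44975 * 100 = 71.72

71.72 %


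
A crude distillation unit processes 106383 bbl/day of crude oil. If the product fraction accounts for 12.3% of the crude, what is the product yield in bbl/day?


Crude throughput = 106383 bbl/day
Fraction yield = 12.3%
yield = throughput * fraction / 100
yield = 106383 * 12.3 / 100 = 13085.109

13085.109 bbl/day


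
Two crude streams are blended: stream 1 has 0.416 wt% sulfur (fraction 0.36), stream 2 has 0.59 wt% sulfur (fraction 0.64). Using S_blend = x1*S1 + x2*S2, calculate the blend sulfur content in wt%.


Linear sulfur blending: S_blend = x1*S1 + x2*S2
Contribution 1: 0.36 * 0.416 = 0.14976 wt%
Contribution 2: 0.64 * 0.59 = 0.3776 wt%
S_blend = 0.14976 + 0.3776 = 0.52736

0.52736 wt%


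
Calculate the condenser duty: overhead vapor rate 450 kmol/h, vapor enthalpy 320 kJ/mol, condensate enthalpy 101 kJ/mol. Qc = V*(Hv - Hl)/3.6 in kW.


Qc = 450 * (320 - 101) / 3.6 = 450 * 219 / 3.6 = 27380

27380 kW


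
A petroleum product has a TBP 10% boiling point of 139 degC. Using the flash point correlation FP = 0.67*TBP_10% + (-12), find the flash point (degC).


FP = 0.67 * 139 + (-12) = 81.13

81.13 degC


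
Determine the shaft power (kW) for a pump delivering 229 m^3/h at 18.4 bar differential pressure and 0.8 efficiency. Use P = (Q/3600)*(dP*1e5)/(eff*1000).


Q = 229 / 3600 = 0.0636111 m^3/s
P = 0.0636111 * (18.4 * 1e5) / 0.8 / 1000 = 146.3

146.3 kW


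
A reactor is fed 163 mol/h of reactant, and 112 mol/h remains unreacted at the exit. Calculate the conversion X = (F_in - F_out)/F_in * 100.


X = (F_in - F_out) / F_in * 100
Moles reacted = 163 - 112 = 51
X = 51 / 163 * 100
= 0.3129 * 100
= 31.29 %

31.29 %


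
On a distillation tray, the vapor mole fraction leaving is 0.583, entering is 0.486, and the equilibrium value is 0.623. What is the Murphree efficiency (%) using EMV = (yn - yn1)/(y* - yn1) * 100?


Murphree vapor efficiency: EMV = (y_n - y_(n-1)) / (y*_n - y_(n-1)) * 100
EMV = (0.583 - 0.486) / (0.623 - 0.486) * 100 = 0.097 / 0.137 * 100 = 70.80

70.80 %


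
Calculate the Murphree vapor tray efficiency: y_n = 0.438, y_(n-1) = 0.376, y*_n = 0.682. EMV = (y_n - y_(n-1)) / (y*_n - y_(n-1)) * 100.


Murphree vapor efficiency: EMV = (y_n - y_(n-1)) / (y*_n - y_(n-1)) * 100
EMV = (0.438 - 0.376) / (0.682 - 0.376) * 100 = 0.062 / 0.306 * 100 = 20.26

20.26 %


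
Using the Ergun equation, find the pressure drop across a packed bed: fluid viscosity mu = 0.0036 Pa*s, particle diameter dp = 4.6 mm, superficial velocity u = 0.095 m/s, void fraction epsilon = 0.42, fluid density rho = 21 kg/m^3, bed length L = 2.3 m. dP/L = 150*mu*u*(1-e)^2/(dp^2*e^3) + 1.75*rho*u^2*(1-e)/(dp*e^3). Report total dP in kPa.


dp = 4.6 mm = 0.0046 m
Viscous term = 150*0.0036*0.095*(1-0.42)^2 / (0.0046^2*0.42^3) = 11008
Inertial term = 1.75*21*0.095^2*(1-0.42) / (0.0046*0.42^3) = 564.452
dP/L = 11008 + 564.452 = 11572.5 Pa/m
dP = 11572.5 * 2.3 / 1000 = 26.62 kPa

26.62 kPa


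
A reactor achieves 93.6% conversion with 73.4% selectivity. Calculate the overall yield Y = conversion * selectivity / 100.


Overall yield = conversion (%) * selectivity (%) / 100
Conversion = 93.6%, Selectivity = 73.4%
Y = 93.6 * 73.4 / 100
= 68.7024 %

68.7024 %


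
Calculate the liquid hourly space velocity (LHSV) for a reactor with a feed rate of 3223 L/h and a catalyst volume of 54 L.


LHSV = volumetric feed rate / catalyst volume
= 3223 L/h / 54 L
= 59.69 h^-1

59.69 h^-1


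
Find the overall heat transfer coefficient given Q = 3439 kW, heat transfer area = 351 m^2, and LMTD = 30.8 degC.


From Q = U*A*LMTD, U = Q / (A * LMTD)
U = 3439 / (351 * 30.8) = 3439 / 10810.8 = 0.3181

0.3181 kW/(m^2*K)


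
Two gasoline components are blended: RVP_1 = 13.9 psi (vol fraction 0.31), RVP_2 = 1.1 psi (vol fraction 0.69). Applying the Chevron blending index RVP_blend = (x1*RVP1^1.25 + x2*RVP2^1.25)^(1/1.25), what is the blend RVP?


Chevron index: RVP_blend = (sum xi*RVPi^1.25)^(1/1.25)
RVP^1.25 terms: 0.31 * 13.9^1.25 + 0.69 * 1.1^1.25 = 9.09743
RVP_blend = 9.09743^(1/1.25) = 5.850

5.850 psi


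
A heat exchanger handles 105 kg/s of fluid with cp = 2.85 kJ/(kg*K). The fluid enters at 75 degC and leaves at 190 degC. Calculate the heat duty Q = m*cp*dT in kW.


Q = m_dot * cp * delta_T
delta_T = 190 - 75 = 115 K
Q = 105 * 2.85 * 115
= 299.25 * 115
= 34413.75 kW

34413.75 kW


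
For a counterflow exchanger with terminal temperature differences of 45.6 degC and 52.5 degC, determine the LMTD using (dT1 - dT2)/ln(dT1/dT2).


LMTD = (dT1 - dT2) / ln(dT1/dT2)
= (45.6 - 52.5) / ln(45.6 / 52.5) = -6.9 / -0.140905 = 48.97

48.97 degC


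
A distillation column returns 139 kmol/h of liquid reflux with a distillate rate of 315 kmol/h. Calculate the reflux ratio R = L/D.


Reflux ratio definition: R = L / D (liquid returned / distillate withdrawn)
L = 139 kmol/h, D = 315 kmol/h
R = 139 / 315 = 0.4413

0.4413


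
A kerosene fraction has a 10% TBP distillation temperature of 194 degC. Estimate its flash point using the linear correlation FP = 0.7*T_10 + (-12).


FP = 0.7 * 194 + (-12) = 123.8

123.8 degC


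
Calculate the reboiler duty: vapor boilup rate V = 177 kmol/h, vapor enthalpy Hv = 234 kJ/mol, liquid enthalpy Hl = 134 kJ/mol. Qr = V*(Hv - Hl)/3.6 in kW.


Qr = 177 * (234 - 134) / 3.6 = 177 * 100 / 3.6 = 4917

4917 kW


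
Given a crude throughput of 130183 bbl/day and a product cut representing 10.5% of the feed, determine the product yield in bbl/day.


Crude throughput = 130183 bbl/day
Fraction yield = 10.5%
yield = throughput * fraction / 100
yield = 130183 * 10.5 / 100 = 13669.215

13669.215 bbl/day


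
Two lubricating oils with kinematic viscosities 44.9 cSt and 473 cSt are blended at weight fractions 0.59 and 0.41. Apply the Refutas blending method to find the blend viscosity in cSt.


Refutas method: VBN_i = 14.534*ln(ln(visc_i + 0.8)) + 10.975, blended linearly by mass fraction; since VBN is linear in VBI_i = ln(ln(visc_i + 0.8)) and the fractions sum to 1, blend VBI directly: visc = exp(exp(VBI_blend)) - 0.8
VBI_1 = ln(ln(44.9 + 0.8)) = 1.3408
VBI_2 = ln(ln(473 + 0.8)) = 1.8182
VBI_blend = 0.59 * 1.3408 + 0.41 * 1.8182 = 1.53653
visc_blend = exp(exp(1.53653)) - 0.8 = 103.6

103.6 cSt


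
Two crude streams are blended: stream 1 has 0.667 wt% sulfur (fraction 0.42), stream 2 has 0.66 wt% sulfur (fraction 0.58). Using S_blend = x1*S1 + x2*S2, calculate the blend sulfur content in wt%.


Linear sulfur blending: S_blend = x1*S1 + x2*S2
Contribution 1: 0.42 * 0.667 = 0.28014 wt%
Contribution 2: 0.58 * 0.66 = 0.3828 wt%
S_blend = 0.28014 + 0.3828 = 0.66294

0.66294 wt%


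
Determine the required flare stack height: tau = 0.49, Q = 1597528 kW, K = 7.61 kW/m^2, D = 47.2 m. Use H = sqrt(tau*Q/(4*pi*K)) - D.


tau*Q/(4*pi*K) = 0.49 * 1597528 / (4 * pi * 7.61) = 8185.59
sqrt(8185.59) = 90.4743
H = 90.4743 - 47.2 = 43.27

43.27 m


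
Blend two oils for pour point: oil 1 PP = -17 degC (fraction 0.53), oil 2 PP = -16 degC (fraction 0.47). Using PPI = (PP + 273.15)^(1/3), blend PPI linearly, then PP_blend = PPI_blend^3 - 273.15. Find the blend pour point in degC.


PPI_1 = (-17 + 273.15)^(1/3) = 6.350844
PPI_2 = (-16 + 273.15)^(1/3) = 6.359098
PPI_blend = 0.53 * 6.350844 + 0.47 * 6.359098 = 6.354723
PP_blend = 6.354723^3 - 273.15 = 256.6196 - 273.15 = -16.53

-16.53 degC


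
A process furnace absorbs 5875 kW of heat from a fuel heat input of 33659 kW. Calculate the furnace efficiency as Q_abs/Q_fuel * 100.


Furnace efficiency = Q_absorbed / Q_fuel * 100
= 5875 / 33659 * 100 = 17.45

17.45 %


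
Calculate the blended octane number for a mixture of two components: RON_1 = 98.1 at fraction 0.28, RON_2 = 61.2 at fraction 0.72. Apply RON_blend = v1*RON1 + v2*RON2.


Linear blending: RON_blend = sum(vi * RONi)
Contribution 1: 0.28 * 98.1 = 27.468
Contribution 2: 0.72 * 61.2 = 44.064
RON_blend = 27.468 + 44.064 = 71.532

71.532


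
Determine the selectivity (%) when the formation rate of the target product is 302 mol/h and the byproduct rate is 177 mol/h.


Selectivity = desired / (desired + undesired) * 100
Total products = 302 + 177 = 479 mol/h
S = 302 / 479 * 100
= 0.6305 * 100
= 63.05 %

63.05 %


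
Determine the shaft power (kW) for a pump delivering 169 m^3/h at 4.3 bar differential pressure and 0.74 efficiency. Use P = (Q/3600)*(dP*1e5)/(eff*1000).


Q = 169 / 3600 = 0.0469444 m^3/s
P = 0.0469444 * (4.3 * 1e5) / 0.74 / 1000 = 27.28

27.28 kW


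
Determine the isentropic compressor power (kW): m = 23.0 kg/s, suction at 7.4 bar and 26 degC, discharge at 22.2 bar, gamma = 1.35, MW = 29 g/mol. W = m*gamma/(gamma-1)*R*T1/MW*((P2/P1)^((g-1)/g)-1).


Isentropic work: W = m*(gamma/(gamma-1))*(R*T1/MW)*((P2/P1)^((gamma-1)/gamma) - 1)
T1 = 26 + 273.15 = 299.15 K
Pressure ratio = 22.2 / 7.4 = 3
Exponent = (1.35 - 1)/1.35 = 0.259259
(P2/P1)^exp - 1 = 3^0.259259 - 1 = 0.32953
W = 23.0 * 1.35 / 0.35 * 8.314 * 299.15 / 29 * 0.32953 = 2507

2507 kW


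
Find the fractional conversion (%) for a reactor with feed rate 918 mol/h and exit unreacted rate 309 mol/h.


X = (F_in - F_out) / F_in * 100
Moles reacted = 918 - 309 = 609
X = 609 / 918 * 100
= 0.6634 * 100
= 66.34 %

66.34 %


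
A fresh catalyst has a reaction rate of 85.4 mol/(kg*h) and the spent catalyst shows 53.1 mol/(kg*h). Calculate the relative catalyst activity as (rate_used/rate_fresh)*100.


Activity (%) = (rate_used / rate_fresh) * 100
rate_used = 53.1, rate_fresh = 85.4
= (53.1 / 85.4) * 100
= 0.6218 * 100 = 62.18

62.18 %


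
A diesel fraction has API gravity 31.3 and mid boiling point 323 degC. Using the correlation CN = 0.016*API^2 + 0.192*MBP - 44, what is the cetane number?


CN = 0.016 * 31.3^2 + 0.192 * 323 - 44
CN = 15.67504 + 62.016 - 44 = 33.69104

33.69104


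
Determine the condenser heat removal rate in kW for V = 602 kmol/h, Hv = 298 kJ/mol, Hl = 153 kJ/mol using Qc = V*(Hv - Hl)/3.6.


Qc = 602 * (298 - 153) / 3.6 = 602 * 145 / 3.6 = 24250

24250 kW


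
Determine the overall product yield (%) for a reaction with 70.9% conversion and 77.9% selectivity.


Overall yield = conversion (%) * selectivity (%) / 100
Conversion = 70.9%, Selectivity = 77.9%
Y = 70.9 * 77.9 / 100
= 55.2311 %

55.2311 %


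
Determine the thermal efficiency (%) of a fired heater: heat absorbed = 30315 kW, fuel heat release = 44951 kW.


Furnace efficiency = Q_absorbed / Q_fuel * 100
= 30315 / 44951 * 100 = 67.44

67.44 %


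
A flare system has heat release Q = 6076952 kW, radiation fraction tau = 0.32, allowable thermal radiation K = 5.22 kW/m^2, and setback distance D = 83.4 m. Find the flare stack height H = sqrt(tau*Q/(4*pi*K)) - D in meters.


tau*Q/(4*pi*K) = 0.32 * 6076952 / (4 * pi * 5.22) = 29645.3
sqrt(29645.3) = 172.178
H = 172.178 - 83.4 = 88.78

88.78 m


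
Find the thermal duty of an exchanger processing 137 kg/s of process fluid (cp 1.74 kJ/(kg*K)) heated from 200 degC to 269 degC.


Q = m_dot * cp * delta_T
delta_T = 269 - 200 = 69 K
Q = 137 * 1.74 * 69
= 238.38 * 69
= 16448.22 kW

16448.22 kW


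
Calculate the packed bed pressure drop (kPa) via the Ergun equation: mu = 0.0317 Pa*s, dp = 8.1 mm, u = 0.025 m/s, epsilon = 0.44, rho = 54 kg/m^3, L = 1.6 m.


dp = 8.1 mm = 0.0081 m
Viscous term = 150*0.0317*0.025*(1-0.44)^2 / (0.0081^2*0.44^3) = 6670.19
Inertial term = 1.75*54*0.025^2*(1-0.44) / (0.0081*0.44^3) = 47.9354
dP/L = 6670.19 + 47.9354 = 6718.13 Pa/m
dP = 6718.13 * 1.6 / 1000 = 10.75 kPa

10.75 kPa


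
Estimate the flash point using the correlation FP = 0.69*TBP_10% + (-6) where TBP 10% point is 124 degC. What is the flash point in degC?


FP = 0.69 * 124 + (-6) = 79.56

79.56 degC


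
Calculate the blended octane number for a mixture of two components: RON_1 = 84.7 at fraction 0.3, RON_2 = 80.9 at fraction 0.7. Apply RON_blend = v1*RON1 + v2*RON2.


Linear blending: RON_blend = sum(vi * RONi)
Contribution 1: 0.3 * 84.7 = 25.41
Contribution 2: 0.7 * 80.9 = 56.63
RON_blend = 25.41 + 56.63 = 82.04

82.04


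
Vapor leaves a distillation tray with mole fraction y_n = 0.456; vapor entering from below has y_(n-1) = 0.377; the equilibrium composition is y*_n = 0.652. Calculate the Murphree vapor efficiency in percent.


Murphree vapor efficiency: EMV = (y_n - y_(n-1)) / (y*_n - y_(n-1)) * 100
EMV = (0.456 - 0.377) / (0.652 - 0.377) * 100 = 0.079 / 0.275 * 100 = 28.73

28.73 %


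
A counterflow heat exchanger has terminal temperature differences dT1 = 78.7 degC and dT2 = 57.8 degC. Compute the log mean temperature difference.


LMTD = (dT1 - dT2) / ln(dT1/dT2)
= (78.7 - 57.8) / ln(78.7 / 57.8) = 20.9 / 0.308654 = 67.71

67.71 degC


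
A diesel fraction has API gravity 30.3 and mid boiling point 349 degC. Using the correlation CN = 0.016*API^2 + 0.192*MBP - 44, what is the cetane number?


CN = 0.016 * 30.3^2 + 0.192 * 349 - 44
CN = 14.68944 + 67.008 - 44 = 37.69744

37.69744


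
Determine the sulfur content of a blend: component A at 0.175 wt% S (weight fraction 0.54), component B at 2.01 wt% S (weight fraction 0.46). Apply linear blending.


Linear sulfur blending: S_blend = x1*S1 + x2*S2
Contribution 1: 0.54 * 0.175 = 0.0945 wt%
Contribution 2: 0.46 * 2.01 = 0.9246 wt%
S_blend = 0.0945 + 0.9246 = 1.0191

1.0191 wt%


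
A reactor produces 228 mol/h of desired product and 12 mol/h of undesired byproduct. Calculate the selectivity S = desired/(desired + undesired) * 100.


Selectivity = desired / (desired + undesired) * 100
Total products = 228 + 12 = 240 mol/h
S = 228 / 240 * 100
= 0.9500 * 100
= 95.00 %

95.00 %


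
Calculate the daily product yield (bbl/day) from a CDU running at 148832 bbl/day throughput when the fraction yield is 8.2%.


Crude throughput = 148832 bbl/day
Fraction yield = 8.2%
yield = throughput * fraction / 100
yield = 148832 * 8.2 / 100 = 12204.224

12204.224 bbl/day


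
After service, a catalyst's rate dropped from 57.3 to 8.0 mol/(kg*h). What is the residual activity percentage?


Activity (%) = (rate_used / rate_fresh) * 100
rate_used = 8.0, rate_fresh = 57.3
= (8.0 / 57.3) * 100
= 0.1396 * 100 = 13.96

13.96 %


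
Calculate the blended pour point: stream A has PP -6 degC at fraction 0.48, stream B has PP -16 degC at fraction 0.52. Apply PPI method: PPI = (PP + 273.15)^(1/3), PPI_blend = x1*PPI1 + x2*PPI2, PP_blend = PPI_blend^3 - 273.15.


PPI_1 = (-6 + 273.15)^(1/3) = 6.440482
PPI_2 = (-16 + 273.15)^(1/3) = 6.359098
PPI_blend = 0.48 * 6.440482 + 0.52 * 6.359098 = 6.398162
PP_blend = 6.398162^3 - 273.15 = 261.9182 - 273.15 = -11.23

-11.23 degC


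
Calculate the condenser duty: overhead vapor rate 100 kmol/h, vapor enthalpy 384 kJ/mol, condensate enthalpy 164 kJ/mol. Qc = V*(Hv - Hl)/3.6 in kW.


Qc = 100 * (384 - 164) / 3.6 = 100 * 220 / 3.6 = 6111

6111 kW


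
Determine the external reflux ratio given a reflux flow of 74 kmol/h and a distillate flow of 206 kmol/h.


Reflux ratio definition: R = L / D (liquid returned / distillate withdrawn)
L = 74 kmol/h, D = 206 kmol/h
R = 74 / 206 = 0.3592

0.3592


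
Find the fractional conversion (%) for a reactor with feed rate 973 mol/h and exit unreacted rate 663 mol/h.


X = (F_in - F_out) / F_in * 100
Moles reacted = 973 - 663 = 310
X = 310 / 973 * 100
= 0.3186 * 100
= 31.86 %

31.86 %


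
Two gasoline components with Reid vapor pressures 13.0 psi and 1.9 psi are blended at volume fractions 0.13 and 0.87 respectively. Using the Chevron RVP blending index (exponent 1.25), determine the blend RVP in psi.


Chevron index: RVP_blend = (sum xi*RVPi^1.25)^(1/1.25)
RVP^1.25 terms: 0.13 * 13.0^1.25 + 0.87 * 1.9^1.25 = 5.14973
RVP_blend = 5.14973^(1/1.25) = 3.710

3.710 psi


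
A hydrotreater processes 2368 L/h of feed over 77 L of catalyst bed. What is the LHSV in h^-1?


LHSV = volumetric feed rate / catalyst volume
= 2368 L/h / 77 L
= 30.75 h^-1

30.75 h^-1


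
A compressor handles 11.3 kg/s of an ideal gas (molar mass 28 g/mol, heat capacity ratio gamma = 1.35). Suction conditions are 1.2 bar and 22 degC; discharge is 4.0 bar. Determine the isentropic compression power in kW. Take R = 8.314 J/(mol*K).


Isentropic work: W = m*(gamma/(gamma-1))*(R*T1/MW)*((P2/P1)^((gamma-1)/gamma) - 1)
T1 = 22 + 273.15 = 295.15 K
Pressure ratio = 4.0 / 1.2 = 3.33333
Exponent = (1.35 - 1)/1.35 = 0.259259
(P2/P1)^exp - 1 = 3.33333^0.259259 - 1 = 0.366347
W = 11.3 * 1.35 / 0.35 * 8.314 * 295.15 / 28 * 0.366347 = 1399

1399 kW


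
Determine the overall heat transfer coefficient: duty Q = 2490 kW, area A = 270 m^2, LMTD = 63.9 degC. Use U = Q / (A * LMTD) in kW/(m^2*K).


From Q = U*A*LMTD, U = Q / (A * LMTD)
U = 2490 / (270 * 63.9) = 2490 / 17253 = 0.1443

0.1443 kW/(m^2*K)


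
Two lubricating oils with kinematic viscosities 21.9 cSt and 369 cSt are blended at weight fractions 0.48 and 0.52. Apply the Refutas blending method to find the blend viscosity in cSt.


Refutas method: VBN_i = 14.534*ln(ln(visc_i + 0.8)) + 10.975, blended linearly by mass fraction; since VBN is linear in VBI_i = ln(ln(visc_i + 0.8)) and the fractions sum to 1, blend VBI directly: visc = exp(exp(VBI_blend)) - 0.8
VBI_1 = ln(ln(21.9 + 0.8)) = 1.13859
VBI_2 = ln(ln(369 + 0.8)) = 1.77715
VBI_blend = 0.48 * 1.13859 + 0.52 * 1.77715 = 1.47064
visc_blend = exp(exp(1.47064)) - 0.8 = 76.84

76.84 cSt


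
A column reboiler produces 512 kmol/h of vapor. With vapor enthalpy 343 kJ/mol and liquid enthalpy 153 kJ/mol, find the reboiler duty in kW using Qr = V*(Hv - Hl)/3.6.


Qr = 512 * (343 - 153) / 3.6 = 512 * 190 / 3.6 = 27020

27020 kW


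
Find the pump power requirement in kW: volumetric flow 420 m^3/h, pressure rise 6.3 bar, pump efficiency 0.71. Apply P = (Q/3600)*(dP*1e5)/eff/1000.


Q = 420 / 3600 = 0.116667 m^3/s
P = 0.116667 * (6.3 * 1e5) / 0.71 / 1000 = 103.5

103.5 kW


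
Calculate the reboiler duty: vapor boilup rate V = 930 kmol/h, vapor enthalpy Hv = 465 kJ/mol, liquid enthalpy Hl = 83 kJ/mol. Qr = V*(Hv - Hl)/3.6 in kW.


Qr = 930 * (465 - 83) / 3.6 = 930 * 382 / 3.6 = 98680

98680 kW


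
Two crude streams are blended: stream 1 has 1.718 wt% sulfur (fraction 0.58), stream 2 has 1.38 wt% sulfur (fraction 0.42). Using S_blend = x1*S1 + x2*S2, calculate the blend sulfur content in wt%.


Linear sulfur blending: S_blend = x1*S1 + x2*S2
Contribution 1: 0.58 * 1.718 = 0.99644 wt%
Contribution 2: 0.42 * 1.38 = 0.5796 wt%
S_blend = 0.99644 + 0.5796 = 1.57604

1.57604 wt%


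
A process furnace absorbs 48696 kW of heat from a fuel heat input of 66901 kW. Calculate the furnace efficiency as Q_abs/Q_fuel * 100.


Furnace efficiency = Q_absorbed / Q_fuel * 100
= 48696 / 66901 * 100 = 72.79

72.79 %


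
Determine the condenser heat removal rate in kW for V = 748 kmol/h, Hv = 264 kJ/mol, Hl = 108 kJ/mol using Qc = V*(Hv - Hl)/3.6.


Qc = 748 * (264 - 108) / 3.6 = 748 * 156 / 3.6 = 32410

32410 kW


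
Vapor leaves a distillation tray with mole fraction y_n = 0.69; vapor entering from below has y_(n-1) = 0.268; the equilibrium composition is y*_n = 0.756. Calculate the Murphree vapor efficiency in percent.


Murphree vapor efficiency: EMV = (y_n - y_(n-1)) / (y*_n - y_(n-1)) * 100
EMV = (0.69 - 0.268) / (0.756 - 0.268) * 100 = 0.422 / 0.488 * 100 = 86.48

86.48 %


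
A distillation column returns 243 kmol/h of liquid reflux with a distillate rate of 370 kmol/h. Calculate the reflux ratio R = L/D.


Reflux ratio definition: R = L / D (liquid returned / distillate withdrawn)
L = 243 kmol/h, D = 370 kmol/h
R = 243 / 370 = 0.6568

0.6568


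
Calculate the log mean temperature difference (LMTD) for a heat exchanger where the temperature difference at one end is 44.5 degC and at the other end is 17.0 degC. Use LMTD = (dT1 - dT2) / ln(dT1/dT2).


LMTD = (dT1 - dT2) / ln(dT1/dT2)
= (44.5 - 17.0) / ln(44.5 / 17.0) = 27.5 / 0.962276 = 28.58

28.58 degC


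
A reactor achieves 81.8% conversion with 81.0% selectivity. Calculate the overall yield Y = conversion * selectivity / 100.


Overall yield = conversion (%) * selectivity (%) / 100
Conversion = 81.8%, Selectivity = 81.0%
Y = 81.8 * 81.0 / 100
= 66.258 %

66.258 %


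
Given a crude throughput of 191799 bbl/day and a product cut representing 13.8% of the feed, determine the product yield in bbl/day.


Crude throughput = 191799 bbl/day
Fraction yield = 13.8%
yield = throughput * fraction / 100
yield = 191799 * 13.8 / 100 = 26468.262

26468.262 bbl/day


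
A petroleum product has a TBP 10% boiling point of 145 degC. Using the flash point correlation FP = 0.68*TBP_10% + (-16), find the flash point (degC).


FP = 0.68 * 145 + (-16) = 82.6

82.6 degC


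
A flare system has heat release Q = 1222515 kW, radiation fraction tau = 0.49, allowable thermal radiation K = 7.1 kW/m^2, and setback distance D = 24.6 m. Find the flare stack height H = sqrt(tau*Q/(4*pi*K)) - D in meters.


tau*Q/(4*pi*K) = 0.49 * 1222515 / (4 * pi * 7.1) = 6714.01
sqrt(6714.01) = 81.9391
H = 81.9391 - 24.6 = 57.34

57.34 m


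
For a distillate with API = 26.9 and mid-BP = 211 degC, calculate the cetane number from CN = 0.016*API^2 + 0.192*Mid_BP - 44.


CN = 0.016 * 26.9^2 + 0.192 * 211 - 44
CN = 11.57776 + 40.512 - 44 = 8.08976

8.08976


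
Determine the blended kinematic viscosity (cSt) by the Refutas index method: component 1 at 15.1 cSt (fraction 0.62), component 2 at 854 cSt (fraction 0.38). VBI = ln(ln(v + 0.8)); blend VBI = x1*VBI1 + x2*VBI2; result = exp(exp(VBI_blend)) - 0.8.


Refutas method: VBN_i = 14.534*ln(ln(visc_i + 0.8)) + 10.975, blended linearly by mass fraction; since VBN is linear in VBI_i = ln(ln(visc_i + 0.8)) and the fractions sum to 1, blend VBI directly: visc = exp(exp(VBI_blend)) - 0.8
VBI_1 = ln(ln(15.1 + 0.8)) = 1.01752
VBI_2 = ln(ln(854 + 0.8)) = 1.90967
VBI_blend = 0.62 * 1.01752 + 0.38 * 1.90967 = 1.35654
visc_blend = exp(exp(1.35654)) - 0.8 = 47.76

47.76 cSt


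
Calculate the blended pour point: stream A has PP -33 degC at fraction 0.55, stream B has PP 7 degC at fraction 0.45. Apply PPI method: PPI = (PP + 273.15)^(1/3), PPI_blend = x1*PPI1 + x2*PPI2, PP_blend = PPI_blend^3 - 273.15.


PPI_1 = (-33 + 273.15)^(1/3) = 6.215759
PPI_2 = (7 + 273.15)^(1/3) = 6.543301
PPI_blend = 0.55 * 6.215759 + 0.45 * 6.543301 = 6.363153
PP_blend = 6.363153^3 - 273.15 = 257.6423 - 273.15 = -15.51

-15.51 degC


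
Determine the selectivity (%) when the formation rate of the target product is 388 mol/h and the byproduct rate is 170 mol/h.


Selectivity = desired / (desired + undesired) * 100
Total products = 388 + 170 = 558 mol/h
S = 388 / 558 * 100
= 0.6953 * 100
= 69.53 %

69.53 %


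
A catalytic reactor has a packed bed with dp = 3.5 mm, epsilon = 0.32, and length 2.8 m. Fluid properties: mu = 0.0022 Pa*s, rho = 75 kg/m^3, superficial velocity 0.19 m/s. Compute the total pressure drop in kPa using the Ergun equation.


dp = 3.5 mm = 0.0035 m
Viscous term = 150*0.0022*0.19*(1-0.32)^2 / (0.0035^2*0.32^3) = 72227
Inertial term = 1.75*75*0.19^2*(1-0.32) / (0.0035*0.32^3) = 28093
dP/L = 72227 + 28093 = 100320 Pa/m
dP = 100320 * 2.8 / 1000 = 280.9 kPa

280.9 kPa
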